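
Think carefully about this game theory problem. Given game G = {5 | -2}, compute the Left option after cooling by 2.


Original game: {5 | -2} (a switch {a | b} with a > b).
Cooling by t (for t below the temperature (a - b)/2 = 7/2) taxes each move by t: {a | b} cooled by t is {a - t | b + t}.
Cooling amount: t = 2
Cooled Left option: 5 - 2 = 3
Cooled Right option: -2 + 2 = 0
Cooled game: {3 | 0}
Left option = 3

3


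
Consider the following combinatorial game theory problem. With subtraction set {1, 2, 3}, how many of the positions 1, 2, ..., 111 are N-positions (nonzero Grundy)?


Subtraction set S = {1, 2, 3}, so G(n) = n mod 4.
G(n) = 0 when n is a multiple of 4.
Multiples of 4 in [1, 111]: 27
N-positions (nonzero Grundy) = 111 - 27 = 84

84


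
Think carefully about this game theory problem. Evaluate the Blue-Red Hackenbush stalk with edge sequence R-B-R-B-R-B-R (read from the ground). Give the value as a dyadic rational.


Edges (from ground): R-B-R-B-R-B-R
By Berlekamp's sign-expansion rule, a Blue-Red Hackenbush stalk has the value of the surreal number whose sign sequence is the edge sequence with B -> + and R -> -.
Sign sequence: -+-+-+-
Trace the sign expansion in the surreal number tree, starting from 0:
Edge 1: R (sign -) -> bounds (-inf, 0), value = -1
Edge 2: B (sign +) -> bounds (-1, 0), value = -1/2
Edge 3: R (sign -) -> bounds (-1, -1/2), value = -3/4
Edge 4: B (sign +) -> bounds (-3/4, -1/2), value = -5/8
Edge 5: R (sign -) -> bounds (-3/4, -5/8), value = -11/16
Edge 6: B (sign +) -> bounds (-11/16, -5/8), value = -21/32
Edge 7: R (sign -) -> bounds (-11/16, -21/32), value = -43/64
Game value = -43/64

-43/64


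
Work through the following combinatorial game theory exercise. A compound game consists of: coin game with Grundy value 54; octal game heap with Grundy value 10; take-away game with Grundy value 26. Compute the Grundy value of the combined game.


By the Sprague-Grundy theorem, the Grundy value of a sum of games is the XOR of individual Grundy values.
coin game: Grundy value = 54. Running XOR: 0 XOR 54 = 54
octal game heap: Grundy value = 10. Running XOR: 54 XOR 10 = 60
take-away game: Grundy value = 26. Running XOR: 60 XOR 26 = 38
The combined Grundy value is 38.

38


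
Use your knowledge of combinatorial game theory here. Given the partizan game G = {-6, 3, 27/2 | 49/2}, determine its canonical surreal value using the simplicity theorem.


Left options: {-6, 3, 27/2}, max = 27/2
Right options: {49/2}, min = 49/2
All options are numbers and max(Left) < min(Right), so by the simplicity theorem the value is the simplest (earliest-born) number strictly between 27/2 and 49/2.
Integers 14 through 24 all lie strictly between 27/2 and 49/2.
Among integers, the simplest (lowest birthday = smallest |n|; 0 is born on day 0, +-n on day n) is 14.
No non-integer in the interval can be simpler: if x is a non-integer in the interval, then floor(x) or ceil(x) also lies in the interval (the interval contains an integer), and both are proper prefixes of x's sign expansion, i.e. born earlier. So the game value is 14.
Game value = 14

14


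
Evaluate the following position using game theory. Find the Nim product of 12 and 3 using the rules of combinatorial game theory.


Nim multiplication is bilinear over XOR: (u XOR v) * w = (u*w) XOR (v*w).
So we split each operand into its bit components and XOR the pairwise Nim products.
12 = 4 + 8 (as XOR of powers of 2).
3 = 1 + 2 (as XOR of powers of 2).
Using the standard Nim-product table on single bits:
  2*2 = 3,   2*4 = 8,   2*8 = 12,
  4*4 = 6,   4*8 = 11,  8*8 = 13,
and  1*x = x (identity), k*l = l*k (commutative).
Pairwise Nim products:
  4 * 1 = 4
  4 * 2 = 8
  8 * 1 = 8
  8 * 2 = 12
XOR them: 4 XOR 8 XOR 8 XOR 12 = 8.
Result: 12 * 3 = 8 (in Nim).

8


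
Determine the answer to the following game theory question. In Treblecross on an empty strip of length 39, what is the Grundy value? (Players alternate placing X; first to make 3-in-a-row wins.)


Treblecross: place X on empty cells; 3-in-a-row wins.
Playing within two cells of an existing X lets the opponent win at once, so sensible play treats the cells i-2..i+2 around each X as dead. The player left with no safe cell loses, so this is a normal-play take-away game on strips of safe cells.
Placing X at cell i (0-indexed) of a strip of k safe cells leaves independent strips of sizes max(0, i-2) and max(0, k-i-3). Hence G(k) = mex{ G(max(0,i-2)) XOR G(max(0,k-i-3)) : 0 <= i < k }, with G(0) = 0.
G(1): splits (0,0):0^0=0 -> mex({0}) = 1
G(2): splits (0,0):0^0=0 -> mex({0}) = 1
G(3): splits (0,0):0^0=0 -> mex({0}) = 1
G(4): splits (0,1):0^1=1 (0,0):0^0=0 -> mex({0, 1}) = 2
G(5): splits (0,2):0^1=1 (0,1):0^1=1 (0,0):0^0=0 -> mex({0, 1}) = 2
G(6) = mex({1}) = 0
G(7) = mex({0, 1, 2}) = 3
G(8) = mex({0, 1, 2}) = 3
G(9) = mex({0, 2}) = 1
G(10) = mex({0, 2, 3}) = 1
G(11) = mex({0, 3}) = 1
G(12) = mex({1, 3}) = 0
G(13) = mex({0, 1, 2, 3}) = 4
G(14) = mex({0, 1, 2}) = 3
G(15) = mex({0, 1, 2}) = 3
G(16) = mex({0, 1, 2, 4}) = 3
G(17) = mex({0, 1, 3, 4}) = 2
G(18) = mex({0, 1, 3, 4}) = 2
G(19) = mex({0, 1, 3, 5}) = 2
G(20) = mex({0, 1, 2, 3, 5}) = 4
G(21) = mex({0, 1, 2, 3, 5}) = 4
G(22) = mex({1, 2, 6}) = 0
G(23) = mex({0, 1, 2, 3, 4, 6}) = 5
G(24) = mex({0, 1, 2, 3, 4}) = 5
G(25) = mex({0, 1, 3, 4, 7}) = 2
G(26) = mex({0, 1, 3, 4, 5, 7}) = 2
G(27) = mex({0, 1, 3, 5}) = 2
G(28) = mex({0, 1, 2, 5}) = 3
G(29) = mex({0, 1, 2, 4, 5, 6}) = 3
G(30) = mex({1, 2, 4, 6}) = 0
G(31) = mex({0, 1, 2, 3, 4, 6}) = 5
G(32) = mex({1, 2, 3, 4, 7}) = 0
G(33) = mex({0, 3, 7}) = 1
G(34) = mex({0, 2, 3, 5, 7}) = 1
G(35) = mex({0, 2, 3, 5, 6}) = 1
G(36) = mex({0, 1, 2, 5, 6}) = 3
G(37) = mex({0, 1, 2, 4, 5, 6}) = 3
G(38) = mex({0, 1, 2, 4}) = 3
G(39) = mex({0, 1, 2, 3, 4, 7}) = 5
Therefore G(39) = 5.

5


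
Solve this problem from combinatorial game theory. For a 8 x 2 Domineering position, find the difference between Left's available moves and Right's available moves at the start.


Board is 8 x 2 (rows x cols).
Left (vertical) placements: (rows-1) * cols = 7 * 2 = 14
Right (horizontal) placements: rows * (cols-1) = 8 * 1 = 8
Advantage = Left - Right = 14 - 8 = 6

6


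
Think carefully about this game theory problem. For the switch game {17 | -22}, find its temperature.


The game is {17 | -22}, a switch {a | b} with numbers a > b.
Cooling {a | b} by t gives {a - t | b + t}, which stops being hot when a - t = b + t, i.e. at t = (a - b)/2. So the temperature of a switch is (a - b)/2.
Temperature = (Left option - Right option) / 2
= (17 - (-22)) / 2
= 39 / 2
= 39/2

39/2


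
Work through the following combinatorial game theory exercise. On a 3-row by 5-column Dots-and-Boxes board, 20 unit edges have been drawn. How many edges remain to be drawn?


Grid: 3 x 5 boxes, i.e. 4 rows and 6 columns of dots.
Horizontal edges: (rows + 1) * cols = 4 * 5 = 20
Vertical edges: rows * (cols + 1) = 3 * 6 = 18
Total edges: 20 + 18 = 38
Edges drawn: 20
Remaining: 38 - 20 = 18

18


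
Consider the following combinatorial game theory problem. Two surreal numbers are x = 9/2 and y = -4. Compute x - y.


x = 9/2, y = -4
Converting to common denominator: 2
x = 9/2, y = -8/2
x - y = 9/2 - -4 = 17/2

17/2


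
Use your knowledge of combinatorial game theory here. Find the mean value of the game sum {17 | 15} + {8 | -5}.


G1 = {17 | 15}, G2 = {8 | -5}
Each is a switch {a | b} with numbers a > b; its mean value is (a + b)/2, and mean value is additive over game sums: m(G1 + G2) = m(G1) + m(G2).
Mean of G1 = (17 + (15))/2 = 32/2 = 16
Mean of G2 = (8 + (-5))/2 = 3/2 = 3/2
Mean of G1 + G2 = 16 + 3/2 = 35/2

35/2


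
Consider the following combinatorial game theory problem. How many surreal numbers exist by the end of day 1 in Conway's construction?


Day 0: {|} = 0 is born. Count = 1.
Day n: the number of surreal numbers born by day n is 2^(n+1) - 1.
By day 0: 2^1 - 1 = 1
By day 1: 2^2 - 1 = 3
By day 1: 3 surreal numbers.

3


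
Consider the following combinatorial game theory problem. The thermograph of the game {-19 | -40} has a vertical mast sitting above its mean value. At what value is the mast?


Game = {-19 | -40}, a switch {a | b} with numbers a > b.
Its thermograph has left wall a - t and right wall b + t, which meet at t = (a - b)/2, where both equal (a + b)/2. So the mast (mean value) is at (a + b)/2.
Mean = (-19 + (-40))/2 = -59/2 = -59/2

-59/2


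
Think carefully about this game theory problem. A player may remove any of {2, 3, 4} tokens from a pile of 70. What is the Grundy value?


The subtraction set is S = {2, 3, 4}.
G(k) = mex{ G(k - s) : s in S, s <= k }. We compute iteratively: G(0) = 0.
G(1) = mex({}) = 0
G(2) = mex({0}) = 1
G(3) = mex({0}) = 1
G(4) = mex({0, 1}) = 2
G(5) = mex({0, 1}) = 2
G(6) = mex({1, 2}) = 0
G(7) = mex({1, 2}) = 0
G(8) = mex({0, 2}) = 1
G(9) = mex({0, 2}) = 1
Observe that G(6)..G(9) = 0, 0, 1, 1 repeats G(0)..G(3) = 0, 0, 1, 1.
For k >= max(S) = 4, G(k) is determined by the previous 4 values G(k-4)..G(k-1); a window of 4 consecutive values has recurred shifted by 6, so by induction G(k + 6) = G(k) for all k >= 0: the sequence is periodic from the start with period 6.
One period: G(0..5) = 0, 0, 1, 1, 2, 2.
70 mod 6 = 4, so G(70) = G(4) = 2.

2


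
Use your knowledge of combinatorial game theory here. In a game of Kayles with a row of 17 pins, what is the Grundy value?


Kayles: a move removes 1 or 2 adjacent pins from a contiguous row.
Removing pins from a row of k leaves two independent rows (a, b) with a + b = k - 1 (one pin) or a + b = k - 2 (two pins); an end removal gives a = 0.
By Sprague-Grundy, G(k) = mex{ G(a) XOR G(b) } over all these splits. G(0) = 0.
G(1): splits (0,0):0^0=0 -> mex({0}) = 1
G(2): splits (0,1):0^1=1 (0,0):0^0=0 -> mex({0, 1}) = 2
G(3): splits (0,2):0^2=2 (1,1):1^1=0 (0,1):0^1=1 -> mex({0, 1, 2}) = 3
G(4): splits (0,3):0^3=3 (1,2):1^2=3 (0,2):0^2=2 (1,1):1^1=0 -> mex({0, 2, 3}) = 1
G(5): splits (0,4):0^1=1 (1,3):1^3=2 (2,2):2^2=0 (0,3):0^3=3 (1,2):1^2=3 -> mex({0, 1, 2, 3}) = 4
G(6) = mex({0, 1, 2, 4}) = 3
G(7) = mex({0, 1, 3, 4, 5}) = 2
G(8) = mex({0, 2, 3, 5, 6}) = 1
G(9) = mex({0, 1, 2, 3, 6, 7}) = 4
G(10) = mex({0, 1, 3, 4, 5, 7}) = 2
G(11) = mex({0, 1, 2, 3, 4, 5}) = 6
G(12) = mex({0, 1, 2, 3, 5, 6, 7}) = 4
G(13) = mex({0, 2, 3, 4, 6, 7}) = 1
G(14) = mex({0, 1, 4, 5, 6, 7}) = 2
G(15) = mex({0, 1, 2, 3, 4, 5, 6}) = 7
G(16) = mex({0, 2, 3, 5, 6, 7}) = 1
G(17) = mex({0, 1, 2, 3, 5, 6, 7}) = 4
Therefore G(17) = 4.

4


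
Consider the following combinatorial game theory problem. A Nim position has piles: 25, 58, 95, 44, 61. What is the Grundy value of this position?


We need the XOR (exclusive or) of all pile sizes.
After XOR-ing pile 1 (size 25): 0 XOR 25 = 25
After XOR-ing pile 2 (size 58): 25 XOR 58 = 35
After XOR-ing pile 3 (size 95): 35 XOR 95 = 124
After XOR-ing pile 4 (size 44): 124 XOR 44 = 80
After XOR-ing pile 5 (size 61): 80 XOR 61 = 109
The Nim-value of this position is 109.

109


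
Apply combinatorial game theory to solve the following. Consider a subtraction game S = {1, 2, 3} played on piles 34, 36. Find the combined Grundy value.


Subtraction set: {1, 2, 3}
For this subtraction set, G(n) = n mod 4 (period = max + 1 = 4).
Pile 1 (size 34): G(34) = 34 mod 4 = 2
Pile 2 (size 36): G(36) = 36 mod 4 = 0
Total Grundy value = XOR of all: 2 XOR 0 = 2

2


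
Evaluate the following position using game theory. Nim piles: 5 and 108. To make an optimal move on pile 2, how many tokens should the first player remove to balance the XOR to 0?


Piles: 5 and 108
Current XOR: 5 XOR 108 = 105 (non-zero, so this is an N-position).
To make the XOR zero, we need to find a move that balances the piles.
For pile 2 (size 108): target = 108 XOR 105 = 5
We reduce pile 2 from 108 to 5.
Tokens removed: 108 - 5 = 103
Verification: 5 XOR 5 = 0

103


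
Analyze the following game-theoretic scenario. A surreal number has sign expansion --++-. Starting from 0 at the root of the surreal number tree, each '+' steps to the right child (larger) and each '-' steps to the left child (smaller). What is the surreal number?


Sign expansion: --++-
Rule: track bounds (lo, hi), initially (-inf, +inf). On '+', the current value becomes lo and we move to the simplest number in (value, hi): value + 1 if hi = +inf, otherwise the midpoint (value + hi)/2. On '-', the current value becomes hi and we move to value - 1 if lo = -inf, otherwise the midpoint (lo + value)/2.
Start at 0.
Step 1: sign = -, move left. Bounds: (-inf, 0). Value = -1
Step 2: sign = -, move left. Bounds: (-inf, -1). Value = -2
Step 3: sign = +, move right. Bounds: (-2, -1). Value = -3/2
Step 4: sign = +, move right. Bounds: (-3/2, -1). Value = -5/4
Step 5: sign = -, move left. Bounds: (-3/2, -5/4). Value = -11/8
The surreal number with sign expansion --++- is -11/8.

-11/8


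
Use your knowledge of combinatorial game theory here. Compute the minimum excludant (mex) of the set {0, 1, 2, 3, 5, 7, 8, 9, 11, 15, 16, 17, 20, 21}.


Set = {0, 1, 2, 3, 5, 7, 8, 9, 11, 15, 16, 17, 20, 21}
0 is in the set.
1 is in the set.
2 is in the set.
3 is in the set.
4 is NOT in the set. This is the mex.
mex = 4

4


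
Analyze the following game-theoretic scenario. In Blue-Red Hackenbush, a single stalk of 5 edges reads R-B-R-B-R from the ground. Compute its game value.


Edges (from ground): R-B-R-B-R
By Berlekamp's sign-expansion rule, a Blue-Red Hackenbush stalk has the value of the surreal number whose sign sequence is the edge sequence with B -> + and R -> -.
Sign sequence: -+-+-
Trace the sign expansion in the surreal number tree, starting from 0:
Edge 1: R (sign -) -> bounds (-inf, 0), value = -1
Edge 2: B (sign +) -> bounds (-1, 0), value = -1/2
Edge 3: R (sign -) -> bounds (-1, -1/2), value = -3/4
Edge 4: B (sign +) -> bounds (-3/4, -1/2), value = -5/8
Edge 5: R (sign -) -> bounds (-3/4, -5/8), value = -11/16
Game value = -11/16

-11/16


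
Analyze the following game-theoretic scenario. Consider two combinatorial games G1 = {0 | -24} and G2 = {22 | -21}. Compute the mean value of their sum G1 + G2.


G1 = {0 | -24}, G2 = {22 | -21}
Each is a switch {a | b} with numbers a > b; its mean value is (a + b)/2, and mean value is additive over game sums: m(G1 + G2) = m(G1) + m(G2).
Mean of G1 = (0 + (-24))/2 = -24/2 = -12
Mean of G2 = (22 + (-21))/2 = 1/2 = 1/2
Mean of G1 + G2 = -12 + 1/2 = -23/2

-23/2


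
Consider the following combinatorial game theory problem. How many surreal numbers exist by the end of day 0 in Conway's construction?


Day 0: {|} = 0 is born. Count = 1.
Day n: the number of surreal numbers born by day n is 2^(n+1) - 1.
By day 0: 2^1 - 1 = 1
By day 0: 1 surreal numbers.

1


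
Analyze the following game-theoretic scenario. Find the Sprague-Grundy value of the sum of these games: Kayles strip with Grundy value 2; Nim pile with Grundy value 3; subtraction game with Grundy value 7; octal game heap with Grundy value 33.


By the Sprague-Grundy theorem, the Grundy value of a sum of games is the XOR of individual Grundy values.
Kayles strip: Grundy value = 2. Running XOR: 0 XOR 2 = 2
Nim pile: Grundy value = 3. Running XOR: 2 XOR 3 = 1
subtraction game: Grundy value = 7. Running XOR: 1 XOR 7 = 6
octal game heap: Grundy value = 33. Running XOR: 6 XOR 33 = 39
The combined Grundy value is 39.

39


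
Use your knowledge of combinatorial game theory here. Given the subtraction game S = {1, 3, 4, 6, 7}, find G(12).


The subtraction set is S = {1, 3, 4, 6, 7}.
G(k) = mex{ G(k - s) : s in S, s <= k }. We compute iteratively: G(0) = 0.
G(1) = mex({0}) = 1
G(2) = mex({1}) = 0
G(3) = mex({0}) = 1
G(4) = mex({0, 1}) = 2
G(5) = mex({0, 1, 2}) = 3
G(6) = mex({0, 1, 3}) = 2
G(7) = mex({0, 1, 2}) = 3
G(8) = mex({0, 1, 2, 3}) = 4
G(9) = mex({0, 1, 2, 3, 4}) = 5
G(10) = mex({1, 2, 3, 5}) = 0
G(11) = mex({0, 2, 3, 4}) = 1
G(12) = mex({1, 2, 3, 4, 5}) = 0
Therefore G(12) = 0.

0


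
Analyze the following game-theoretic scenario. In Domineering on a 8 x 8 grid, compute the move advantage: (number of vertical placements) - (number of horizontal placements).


Board is 8 x 8 (rows x cols).
Left (vertical) placements: (rows-1) * cols = 7 * 8 = 56
Right (horizontal) placements: rows * (cols-1) = 8 * 7 = 56
Advantage = Left - Right = 56 - 56 = 0

0


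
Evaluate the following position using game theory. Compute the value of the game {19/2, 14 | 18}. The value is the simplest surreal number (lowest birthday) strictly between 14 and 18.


Left options: {19/2, 14}, max = 14
Right options: {18}, min = 18
All options are numbers and max(Left) < min(Right), so by the simplicity theorem the value is the simplest (earliest-born) number strictly between 14 and 18.
Integers 15 through 17 all lie strictly between 14 and 18.
Among integers, the simplest (lowest birthday = smallest |n|; 0 is born on day 0, +-n on day n) is 15.
No non-integer in the interval can be simpler: if x is a non-integer in the interval, then floor(x) or ceil(x) also lies in the interval (the interval contains an integer), and both are proper prefixes of x's sign expansion, i.e. born earlier. So the game value is 15.
Game value = 15

15


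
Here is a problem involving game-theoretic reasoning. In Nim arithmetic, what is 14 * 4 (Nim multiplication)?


Nim multiplication is bilinear over XOR: (u XOR v) * w = (u*w) XOR (v*w).
So we split each operand into its bit components and XOR the pairwise Nim products.
14 = 2 + 4 + 8 (as XOR of powers of 2).
4 = 4 (as XOR of powers of 2).
Using the standard Nim-product table on single bits:
  2*2 = 3,   2*4 = 8,   2*8 = 12,
  4*4 = 6,   4*8 = 11,  8*8 = 13,
and  1*x = x (identity), k*l = l*k (commutative).
Pairwise Nim products:
  2 * 4 = 8
  4 * 4 = 6
  8 * 4 = 11
XOR them: 8 XOR 6 XOR 11 = 5.
Result: 14 * 4 = 5 (in Nim).

5


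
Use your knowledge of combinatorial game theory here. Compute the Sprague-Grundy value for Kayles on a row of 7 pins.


Kayles: a move removes 1 or 2 adjacent pins from a contiguous row.
Removing pins from a row of k leaves two independent rows (a, b) with a + b = k - 1 (one pin) or a + b = k - 2 (two pins); an end removal gives a = 0.
By Sprague-Grundy, G(k) = mex{ G(a) XOR G(b) } over all these splits. G(0) = 0.
G(1): splits (0,0):0^0=0 -> mex({0}) = 1
G(2): splits (0,1):0^1=1 (0,0):0^0=0 -> mex({0, 1}) = 2
G(3): splits (0,2):0^2=2 (1,1):1^1=0 (0,1):0^1=1 -> mex({0, 1, 2}) = 3
G(4): splits (0,3):0^3=3 (1,2):1^2=3 (0,2):0^2=2 (1,1):1^1=0 -> mex({0, 2, 3}) = 1
G(5): splits (0,4):0^1=1 (1,3):1^3=2 (2,2):2^2=0 (0,3):0^3=3 (1,2):1^2=3 -> mex({0, 1, 2, 3}) = 4
G(6) = mex({0, 1, 2, 4}) = 3
G(7) = mex({0, 1, 3, 4, 5}) = 2
Therefore G(7) = 2.

2


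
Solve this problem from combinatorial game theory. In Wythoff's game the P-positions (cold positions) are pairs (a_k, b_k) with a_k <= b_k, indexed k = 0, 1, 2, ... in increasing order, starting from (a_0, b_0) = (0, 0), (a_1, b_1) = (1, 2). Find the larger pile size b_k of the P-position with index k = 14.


By Wythoff's theorem, a_k = floor(k * phi) and b_k = floor(k * phi^2) = a_k + k, where phi = (1 + sqrt(5))/2 is the golden ratio.
phi = (1 + sqrt(5))/2 = 1.618034
phi^2 = phi + 1 = 2.618034
k = 14
k * phi^2 = 14 * 2.618034 = 36.652476
b_14 = floor(k * phi^2) = 36 (check: a_14 + k = 22 + 14 = 36)

36


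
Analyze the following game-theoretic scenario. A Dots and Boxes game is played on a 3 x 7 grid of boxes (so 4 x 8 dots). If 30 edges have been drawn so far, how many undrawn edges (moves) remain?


Grid: 3 x 7 boxes, i.e. 4 rows and 8 columns of dots.
Horizontal edges: (rows + 1) * cols = 4 * 7 = 28
Vertical edges: rows * (cols + 1) = 3 * 8 = 24
Total edges: 28 + 24 = 52
Edges drawn: 30
Remaining: 52 - 30 = 22

22


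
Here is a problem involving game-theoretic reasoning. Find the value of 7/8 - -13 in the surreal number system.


x = 7/8, y = -13
Converting to common denominator: 8
x = 7/8, y = -104/8
x - y = 7/8 - -13 = 111/8

111/8


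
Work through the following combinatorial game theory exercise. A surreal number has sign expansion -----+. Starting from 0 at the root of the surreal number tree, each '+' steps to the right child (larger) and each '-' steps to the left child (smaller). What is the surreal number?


Sign expansion: -----+
Rule: track bounds (lo, hi), initially (-inf, +inf). On '+', the current value becomes lo and we move to the simplest number in (value, hi): value + 1 if hi = +inf, otherwise the midpoint (value + hi)/2. On '-', the current value becomes hi and we move to value - 1 if lo = -inf, otherwise the midpoint (lo + value)/2.
Start at 0.
Step 1: sign = -, move left. Bounds: (-inf, 0). Value = -1
Step 2: sign = -, move left. Bounds: (-inf, -1). Value = -2
Step 3: sign = -, move left. Bounds: (-inf, -2). Value = -3
Step 4: sign = -, move left. Bounds: (-inf, -3). Value = -4
Step 5: sign = -, move left. Bounds: (-inf, -4). Value = -5
Step 6: sign = +, move right. Bounds: (-5, -4). Value = -9/2
The surreal number with sign expansion -----+ is -9/2.

-9/2


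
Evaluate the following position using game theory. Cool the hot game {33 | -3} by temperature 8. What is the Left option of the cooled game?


Original game: {33 | -3} (a switch {a | b} with a > b).
Cooling by t (for t below the temperature (a - b)/2 = 18) taxes each move by t: {a | b} cooled by t is {a - t | b + t}.
Cooling amount: t = 8
Cooled Left option: 33 - 8 = 25
Cooled Right option: -3 + 8 = 5
Cooled game: {25 | 5}
Left option = 25

25


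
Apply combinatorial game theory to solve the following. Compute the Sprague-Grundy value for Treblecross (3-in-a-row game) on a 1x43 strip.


Treblecross: place X on empty cells; 3-in-a-row wins.
Playing within two cells of an existing X lets the opponent win at once, so sensible play treats the cells i-2..i+2 around each X as dead. The player left with no safe cell loses, so this is a normal-play take-away game on strips of safe cells.
Placing X at cell i (0-indexed) of a strip of k safe cells leaves independent strips of sizes max(0, i-2) and max(0, k-i-3). Hence G(k) = mex{ G(max(0,i-2)) XOR G(max(0,k-i-3)) : 0 <= i < k }, with G(0) = 0.
G(1): splits (0,0):0^0=0 -> mex({0}) = 1
G(2): splits (0,0):0^0=0 -> mex({0}) = 1
G(3): splits (0,0):0^0=0 -> mex({0}) = 1
G(4): splits (0,1):0^1=1 (0,0):0^0=0 -> mex({0, 1}) = 2
G(5): splits (0,2):0^1=1 (0,1):0^1=1 (0,0):0^0=0 -> mex({0, 1}) = 2
G(6) = mex({1}) = 0
G(7) = mex({0, 1, 2}) = 3
G(8) = mex({0, 1, 2}) = 3
G(9) = mex({0, 2}) = 1
G(10) = mex({0, 2, 3}) = 1
G(11) = mex({0, 3}) = 1
G(12) = mex({1, 3}) = 0
G(13) = mex({0, 1, 2, 3}) = 4
G(14) = mex({0, 1, 2}) = 3
G(15) = mex({0, 1, 2}) = 3
G(16) = mex({0, 1, 2, 4}) = 3
G(17) = mex({0, 1, 3, 4}) = 2
G(18) = mex({0, 1, 3, 4}) = 2
G(19) = mex({0, 1, 3, 5}) = 2
G(20) = mex({0, 1, 2, 3, 5}) = 4
G(21) = mex({0, 1, 2, 3, 5}) = 4
G(22) = mex({1, 2, 6}) = 0
G(23) = mex({0, 1, 2, 3, 4, 6}) = 5
G(24) = mex({0, 1, 2, 3, 4}) = 5
G(25) = mex({0, 1, 3, 4, 7}) = 2
G(26) = mex({0, 1, 3, 4, 5, 7}) = 2
G(27) = mex({0, 1, 3, 5}) = 2
G(28) = mex({0, 1, 2, 5}) = 3
G(29) = mex({0, 1, 2, 4, 5, 6}) = 3
G(30) = mex({1, 2, 4, 6}) = 0
G(31) = mex({0, 1, 2, 3, 4, 6}) = 5
G(32) = mex({1, 2, 3, 4, 7}) = 0
G(33) = mex({0, 3, 7}) = 1
G(34) = mex({0, 2, 3, 5, 7}) = 1
G(35) = mex({0, 2, 3, 5, 6}) = 1
G(36) = mex({0, 1, 2, 5, 6}) = 3
G(37) = mex({0, 1, 2, 4, 5, 6}) = 3
G(38) = mex({0, 1, 2, 4}) = 3
G(39) = mex({0, 1, 2, 3, 4, 7}) = 5
G(40) = mex({0, 1, 2, 3, 4, 5, 7}) = 6
G(41) = mex({0, 1, 2, 3, 5, 7}) = 4
G(42) = mex({0, 1, 2, 3, 5, 6, 7}) = 4
G(43) = mex({0, 2, 3, 5, 6}) = 1
Therefore G(43) = 1.

1


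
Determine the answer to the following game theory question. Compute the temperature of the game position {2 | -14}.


The game is {2 | -14}, a switch {a | b} with numbers a > b.
Cooling {a | b} by t gives {a - t | b + t}, which stops being hot when a - t = b + t, i.e. at t = (a - b)/2. So the temperature of a switch is (a - b)/2.
Temperature = (Left option - Right option) / 2
= (2 - (-14)) / 2
= 16 / 2
= 8

8


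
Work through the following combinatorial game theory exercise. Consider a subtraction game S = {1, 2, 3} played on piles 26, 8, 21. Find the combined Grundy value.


Subtraction set: {1, 2, 3}
For this subtraction set, G(n) = n mod 4 (period = max + 1 = 4).
Pile 1 (size 26): G(26) = 26 mod 4 = 2
Pile 2 (size 8): G(8) = 8 mod 4 = 0
Pile 3 (size 21): G(21) = 21 mod 4 = 1
Total Grundy value = XOR of all: 2 XOR 0 XOR 1 = 3

3


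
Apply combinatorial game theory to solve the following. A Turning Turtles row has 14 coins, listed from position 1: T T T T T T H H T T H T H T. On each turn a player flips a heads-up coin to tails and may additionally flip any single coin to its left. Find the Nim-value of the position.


Coins: T T T T T T H H T T H T H T
Key fact: a single head at position k behaves exactly like a Nim heap of size k (turning it to T and optionally flipping a coin at j < k corresponds to moving the heap from k to j, or to 0), and heads combine as a disjunctive sum (two heads at the same place would cancel, matching j XOR j = 0). So the Nim-value is the XOR of the 1-indexed positions of the heads.
Face-up positions (1-indexed): [7, 8, 11, 13]
XOR 0 with 7: 0 XOR 7 = 7
XOR 7 with 8: 7 XOR 8 = 15
XOR 15 with 11: 15 XOR 11 = 4
XOR 4 with 13: 4 XOR 13 = 9
Nim-value = 9

9


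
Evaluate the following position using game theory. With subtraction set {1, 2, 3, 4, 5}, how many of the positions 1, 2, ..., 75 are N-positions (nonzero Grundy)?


Subtraction set S = {1, 2, 3, 4, 5}, so G(n) = n mod 6.
G(n) = 0 when n is a multiple of 6.
Multiples of 6 in [1, 75]: 12
N-positions (nonzero Grundy) = 75 - 12 = 63

63


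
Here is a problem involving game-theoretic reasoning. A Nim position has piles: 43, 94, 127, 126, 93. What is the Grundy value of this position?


We need the XOR (exclusive or) of all pile sizes.
After XOR-ing pile 1 (size 43): 0 XOR 43 = 43
After XOR-ing pile 2 (size 94): 43 XOR 94 = 117
After XOR-ing pile 3 (size 127): 117 XOR 127 = 10
After XOR-ing pile 4 (size 126): 10 XOR 126 = 116
After XOR-ing pile 5 (size 93): 116 XOR 93 = 41
The Nim-value of this position is 41.

41


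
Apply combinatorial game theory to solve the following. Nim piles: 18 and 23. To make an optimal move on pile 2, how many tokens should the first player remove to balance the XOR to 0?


Piles: 18 and 23
Current XOR: 18 XOR 23 = 5 (non-zero, so this is an N-position).
To make the XOR zero, we need to find a move that balances the piles.
For pile 2 (size 23): target = 23 XOR 5 = 18
We reduce pile 2 from 23 to 18.
Tokens removed: 23 - 18 = 5
Verification: 18 XOR 18 = 0

5


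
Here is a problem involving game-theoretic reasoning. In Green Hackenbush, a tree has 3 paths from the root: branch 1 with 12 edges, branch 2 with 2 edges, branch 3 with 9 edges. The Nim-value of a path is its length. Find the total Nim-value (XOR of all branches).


The tree has 3 branches from the ground vertex.
In Green Hackenbush, the Nim-value of a simple path of length k is k.
Branch 1: length 12, Nim-value = 12
Branch 2: length 2, Nim-value = 2
Branch 3: length 9, Nim-value = 9
Total Nim-value = XOR of all branch values:
0 XOR 12 = 12
12 XOR 2 = 14
14 XOR 9 = 7
Nim-value of the tree = 7

7


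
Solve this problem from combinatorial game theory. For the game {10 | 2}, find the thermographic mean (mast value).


Game = {10 | 2}, a switch {a | b} with numbers a > b.
Its thermograph has left wall a - t and right wall b + t, which meet at t = (a - b)/2, where both equal (a + b)/2. So the mast (mean value) is at (a + b)/2.
Mean = (10 + (2))/2 = 12/2 = 6

6


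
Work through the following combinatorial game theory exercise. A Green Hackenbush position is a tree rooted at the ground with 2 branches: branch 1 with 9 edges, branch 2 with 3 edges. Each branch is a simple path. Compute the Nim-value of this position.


The tree has 2 branches from the ground vertex.
In Green Hackenbush, the Nim-value of a simple path of length k is k.
Branch 1: length 9, Nim-value = 9
Branch 2: length 3, Nim-value = 3
Total Nim-value = XOR of all branch values:
0 XOR 9 = 9
9 XOR 3 = 10
Nim-value of the tree = 10

10


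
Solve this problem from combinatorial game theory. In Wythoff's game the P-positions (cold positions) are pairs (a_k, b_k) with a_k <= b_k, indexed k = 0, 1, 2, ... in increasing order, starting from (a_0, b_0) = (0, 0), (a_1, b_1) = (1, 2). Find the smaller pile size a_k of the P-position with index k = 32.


By Wythoff's theorem, a_k = floor(k * phi) and b_k = floor(k * phi^2) = a_k + k, where phi = (1 + sqrt(5))/2 is the golden ratio.
phi = (1 + sqrt(5))/2 = 1.618034
k = 32
k * phi = 32 * 1.618034 = 51.777088
a_32 = floor(k * phi) = 51

51


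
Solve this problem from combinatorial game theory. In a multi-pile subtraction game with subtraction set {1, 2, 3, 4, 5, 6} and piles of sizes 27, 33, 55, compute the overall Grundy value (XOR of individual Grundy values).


Subtraction set: {1, 2, 3, 4, 5, 6}
For this subtraction set, G(n) = n mod 7 (period = max + 1 = 7).
Pile 1 (size 27): G(27) = 27 mod 7 = 6
Pile 2 (size 33): G(33) = 33 mod 7 = 5
Pile 3 (size 55): G(55) = 55 mod 7 = 6
Total Grundy value = XOR of all: 6 XOR 5 XOR 6 = 5

5


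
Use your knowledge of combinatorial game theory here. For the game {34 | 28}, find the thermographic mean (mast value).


Game = {34 | 28}, a switch {a | b} with numbers a > b.
Its thermograph has left wall a - t and right wall b + t, which meet at t = (a - b)/2, where both equal (a + b)/2. So the mast (mean value) is at (a + b)/2.
Mean = (34 + (28))/2 = 62/2 = 31

31


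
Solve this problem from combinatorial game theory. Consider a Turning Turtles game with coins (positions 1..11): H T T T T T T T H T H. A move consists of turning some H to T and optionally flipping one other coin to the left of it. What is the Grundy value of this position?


Coins: H T T T T T T T H T H
Key fact: a single head at position k behaves exactly like a Nim heap of size k (turning it to T and optionally flipping a coin at j < k corresponds to moving the heap from k to j, or to 0), and heads combine as a disjunctive sum (two heads at the same place would cancel, matching j XOR j = 0). So the Nim-value is the XOR of the 1-indexed positions of the heads.
Face-up positions (1-indexed): [1, 9, 11]
XOR 0 with 1: 0 XOR 1 = 1
XOR 1 with 9: 1 XOR 9 = 8
XOR 8 with 11: 8 XOR 11 = 3
Nim-value = 3

3


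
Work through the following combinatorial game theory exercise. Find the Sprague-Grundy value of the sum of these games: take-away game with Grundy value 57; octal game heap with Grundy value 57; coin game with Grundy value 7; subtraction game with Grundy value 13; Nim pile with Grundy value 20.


By the Sprague-Grundy theorem, the Grundy value of a sum of games is the XOR of individual Grundy values.
take-away game: Grundy value = 57. Running XOR: 0 XOR 57 = 57
octal game heap: Grundy value = 57. Running XOR: 57 XOR 57 = 0
coin game: Grundy value = 7. Running XOR: 0 XOR 7 = 7
subtraction game: Grundy value = 13. Running XOR: 7 XOR 13 = 10
Nim pile: Grundy value = 20. Running XOR: 10 XOR 20 = 30
The combined Grundy value is 30.

30


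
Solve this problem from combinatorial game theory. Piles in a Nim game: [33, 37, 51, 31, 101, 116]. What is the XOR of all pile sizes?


We need the XOR (exclusive or) of all pile sizes.
After XOR-ing pile 1 (size 33): 0 XOR 33 = 33
After XOR-ing pile 2 (size 37): 33 XOR 37 = 4
After XOR-ing pile 3 (size 51): 4 XOR 51 = 55
After XOR-ing pile 4 (size 31): 55 XOR 31 = 40
After XOR-ing pile 5 (size 101): 40 XOR 101 = 77
After XOR-ing pile 6 (size 116): 77 XOR 116 = 57
The Nim-value of this position is 57.

57


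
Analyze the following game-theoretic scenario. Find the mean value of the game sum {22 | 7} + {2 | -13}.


G1 = {22 | 7}, G2 = {2 | -13}
Each is a switch {a | b} with numbers a > b; its mean value is (a + b)/2, and mean value is additive over game sums: m(G1 + G2) = m(G1) + m(G2).
Mean of G1 = (22 + (7))/2 = 29/2 = 29/2
Mean of G2 = (2 + (-13))/2 = -11/2 = -11/2
Mean of G1 + G2 = 29/2 + -11/2 = 9

9


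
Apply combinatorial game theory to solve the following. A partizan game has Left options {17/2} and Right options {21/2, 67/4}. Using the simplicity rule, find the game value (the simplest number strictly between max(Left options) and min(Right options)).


Left options: {17/2}, max = 17/2
Right options: {21/2, 67/4}, min = 21/2
All options are numbers and max(Left) < min(Right), so by the simplicity theorem the value is the simplest (earliest-born) number strictly between 17/2 and 21/2.
Integers 9 through 10 all lie strictly between 17/2 and 21/2.
Among integers, the simplest (lowest birthday = smallest |n|; 0 is born on day 0, +-n on day n) is 9.
No non-integer in the interval can be simpler: if x is a non-integer in the interval, then floor(x) or ceil(x) also lies in the interval (the interval contains an integer), and both are proper prefixes of x's sign expansion, i.e. born earlier. So the game value is 9.
Game value = 9

9


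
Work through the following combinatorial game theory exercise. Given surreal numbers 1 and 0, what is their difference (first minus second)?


x = 1, y = 0
x - y = 1 - 0 = 1

1


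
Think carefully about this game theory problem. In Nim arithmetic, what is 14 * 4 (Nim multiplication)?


Nim multiplication is bilinear over XOR: (u XOR v) * w = (u*w) XOR (v*w).
So we split each operand into its bit components and XOR the pairwise Nim products.
14 = 2 + 4 + 8 (as XOR of powers of 2).
4 = 4 (as XOR of powers of 2).
Using the standard Nim-product table on single bits:
  2*2 = 3,   2*4 = 8,   2*8 = 12,
  4*4 = 6,   4*8 = 11,  8*8 = 13,
and  1*x = x (identity), k*l = l*k (commutative).
Pairwise Nim products:
  2 * 4 = 8
  4 * 4 = 6
  8 * 4 = 11
XOR them: 8 XOR 6 XOR 11 = 5.
Result: 14 * 4 = 5 (in Nim).

5


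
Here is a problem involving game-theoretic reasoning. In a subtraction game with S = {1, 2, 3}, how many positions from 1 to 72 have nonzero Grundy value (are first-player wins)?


Subtraction set S = {1, 2, 3}, so G(n) = n mod 4.
G(n) = 0 when n is a multiple of 4.
Multiples of 4 in [1, 72]: 18
N-positions (nonzero Grundy) = 72 - 18 = 54

54


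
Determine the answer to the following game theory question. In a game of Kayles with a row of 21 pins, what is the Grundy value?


Kayles: a move removes 1 or 2 adjacent pins from a contiguous row.
Removing pins from a row of k leaves two independent rows (a, b) with a + b = k - 1 (one pin) or a + b = k - 2 (two pins); an end removal gives a = 0.
By Sprague-Grundy, G(k) = mex{ G(a) XOR G(b) } over all these splits. G(0) = 0.
G(1): splits (0,0):0^0=0 -> mex({0}) = 1
G(2): splits (0,1):0^1=1 (0,0):0^0=0 -> mex({0, 1}) = 2
G(3): splits (0,2):0^2=2 (1,1):1^1=0 (0,1):0^1=1 -> mex({0, 1, 2}) = 3
G(4): splits (0,3):0^3=3 (1,2):1^2=3 (0,2):0^2=2 (1,1):1^1=0 -> mex({0, 2, 3}) = 1
G(5): splits (0,4):0^1=1 (1,3):1^3=2 (2,2):2^2=0 (0,3):0^3=3 (1,2):1^2=3 -> mex({0, 1, 2, 3}) = 4
G(6) = mex({0, 1, 2, 4}) = 3
G(7) = mex({0, 1, 3, 4, 5}) = 2
G(8) = mex({0, 2, 3, 5, 6}) = 1
G(9) = mex({0, 1, 2, 3, 6, 7}) = 4
G(10) = mex({0, 1, 3, 4, 5, 7}) = 2
G(11) = mex({0, 1, 2, 3, 4, 5}) = 6
G(12) = mex({0, 1, 2, 3, 5, 6, 7}) = 4
G(13) = mex({0, 2, 3, 4, 6, 7}) = 1
G(14) = mex({0, 1, 4, 5, 6, 7}) = 2
G(15) = mex({0, 1, 2, 3, 4, 5, 6}) = 7
G(16) = mex({0, 2, 3, 5, 6, 7}) = 1
G(17) = mex({0, 1, 2, 3, 5, 6, 7}) = 4
G(18) = mex({0, 1, 2, 4, 5, 6}) = 3
G(19) = mex({0, 1, 3, 4, 5, 7}) = 2
G(20) = mex({0, 2, 3, 4, 5, 6, 7}) = 1
G(21) = mex({0, 1, 2, 3, 5, 6, 7}) = 4
Therefore G(21) = 4.

4


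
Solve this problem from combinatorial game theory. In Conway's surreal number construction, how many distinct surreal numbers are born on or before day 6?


Day 0: {|} = 0 is born. Count = 1.
Day n: the number of surreal numbers born by day n is 2^(n+1) - 1.
By day 0: 2^1 - 1 = 1
By day 1: 2^2 - 1 = 3
By day 2: 2^3 - 1 = 7
By day 3: 2^4 - 1 = 15
By day 4: 2^5 - 1 = 31
By day 5: 2^6 - 1 = 63
By day 6: 2^7 - 1 = 127
By day 6: 127 surreal numbers.

127


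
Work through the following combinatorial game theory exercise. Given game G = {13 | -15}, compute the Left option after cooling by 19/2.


Original game: {13 | -15} (a switch {a | b} with a > b).
Cooling by t (for t below the temperature (a - b)/2 = 14) taxes each move by t: {a | b} cooled by t is {a - t | b + t}.
Cooling amount: t = 19/2
Cooled Left option: 13 - 19/2 = 7/2
Cooled Right option: -15 + 19/2 = -11/2
Cooled game: {7/2 | -11/2}
Left option = 7/2

7/2


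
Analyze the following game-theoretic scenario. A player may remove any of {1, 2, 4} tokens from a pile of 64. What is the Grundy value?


The subtraction set is S = {1, 2, 4}.
G(k) = mex{ G(k - s) : s in S, s <= k }. We compute iteratively: G(0) = 0.
G(1) = mex({0}) = 1
G(2) = mex({0, 1}) = 2
G(3) = mex({1, 2}) = 0
G(4) = mex({0, 2}) = 1
G(5) = mex({0, 1}) = 2
G(6) = mex({1, 2}) = 0
Observe that G(3)..G(6) = 0, 1, 2, 0 repeats G(0)..G(3) = 0, 1, 2, 0.
For k >= max(S) = 4, G(k) is determined by the previous 4 values G(k-4)..G(k-1); a window of 4 consecutive values has recurred shifted by 3, so by induction G(k + 3) = G(k) for all k >= 0: the sequence is periodic from the start with period 3.
One period: G(0..2) = 0, 1, 2.
64 mod 3 = 1, so G(64) = G(1) = 1.

1


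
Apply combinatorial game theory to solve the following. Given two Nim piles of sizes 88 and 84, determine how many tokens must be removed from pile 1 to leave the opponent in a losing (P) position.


Piles: 88 and 84
Current XOR: 88 XOR 84 = 12 (non-zero, so this is an N-position).
To make the XOR zero, we need to find a move that balances the piles.
For pile 1 (size 88): target = 88 XOR 12 = 84
We reduce pile 1 from 88 to 84.
Tokens removed: 88 - 84 = 4
Verification: 84 XOR 84 = 0

4


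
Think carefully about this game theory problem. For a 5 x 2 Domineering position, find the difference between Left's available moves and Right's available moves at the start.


Board is 5 x 2 (rows x cols).
Left (vertical) placements: (rows-1) * cols = 4 * 2 = 8
Right (horizontal) placements: rows * (cols-1) = 5 * 1 = 5
Advantage = Left - Right = 8 - 5 = 3

3


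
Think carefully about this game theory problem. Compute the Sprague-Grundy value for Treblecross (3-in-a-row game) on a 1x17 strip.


Treblecross: place X on empty cells; 3-in-a-row wins.
Playing within two cells of an existing X lets the opponent win at once, so sensible play treats the cells i-2..i+2 around each X as dead. The player left with no safe cell loses, so this is a normal-play take-away game on strips of safe cells.
Placing X at cell i (0-indexed) of a strip of k safe cells leaves independent strips of sizes max(0, i-2) and max(0, k-i-3). Hence G(k) = mex{ G(max(0,i-2)) XOR G(max(0,k-i-3)) : 0 <= i < k }, with G(0) = 0.
G(1): splits (0,0):0^0=0 -> mex({0}) = 1
G(2): splits (0,0):0^0=0 -> mex({0}) = 1
G(3): splits (0,0):0^0=0 -> mex({0}) = 1
G(4): splits (0,1):0^1=1 (0,0):0^0=0 -> mex({0, 1}) = 2
G(5): splits (0,2):0^1=1 (0,1):0^1=1 (0,0):0^0=0 -> mex({0, 1}) = 2
G(6) = mex({1}) = 0
G(7) = mex({0, 1, 2}) = 3
G(8) = mex({0, 1, 2}) = 3
G(9) = mex({0, 2}) = 1
G(10) = mex({0, 2, 3}) = 1
G(11) = mex({0, 3}) = 1
G(12) = mex({1, 3}) = 0
G(13) = mex({0, 1, 2, 3}) = 4
G(14) = mex({0, 1, 2}) = 3
G(15) = mex({0, 1, 2}) = 3
G(16) = mex({0, 1, 2, 4}) = 3
G(17) = mex({0, 1, 3, 4}) = 2
Therefore G(17) = 2.

2


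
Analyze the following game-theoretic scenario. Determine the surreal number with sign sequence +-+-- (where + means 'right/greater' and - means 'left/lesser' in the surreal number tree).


Sign expansion: +-+--
Rule: track bounds (lo, hi), initially (-inf, +inf). On '+', the current value becomes lo and we move to the simplest number in (value, hi): value + 1 if hi = +inf, otherwise the midpoint (value + hi)/2. On '-', the current value becomes hi and we move to value - 1 if lo = -inf, otherwise the midpoint (lo + value)/2.
Start at 0.
Step 1: sign = +, move right. Bounds: (0, +inf). Value = 1
Step 2: sign = -, move left. Bounds: (0, 1). Value = 1/2
Step 3: sign = +, move right. Bounds: (1/2, 1). Value = 3/4
Step 4: sign = -, move left. Bounds: (1/2, 3/4). Value = 5/8
Step 5: sign = -, move left. Bounds: (1/2, 5/8). Value = 9/16
The surreal number with sign expansion +-+-- is 9/16.

9/16


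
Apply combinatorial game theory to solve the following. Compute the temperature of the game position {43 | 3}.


The game is {43 | 3}, a switch {a | b} with numbers a > b.
Cooling {a | b} by t gives {a - t | b + t}, which stops being hot when a - t = b + t, i.e. at t = (a - b)/2. So the temperature of a switch is (a - b)/2.
Temperature = (Left option - Right option) / 2
= (43 - (3)) / 2
= 40 / 2
= 20

20
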